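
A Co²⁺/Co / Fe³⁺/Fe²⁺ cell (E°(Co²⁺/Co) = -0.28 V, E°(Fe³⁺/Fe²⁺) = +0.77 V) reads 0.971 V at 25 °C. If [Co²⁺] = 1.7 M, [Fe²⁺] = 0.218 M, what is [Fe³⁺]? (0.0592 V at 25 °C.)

0.013 M

From the Nernst equation, log Q = n(E° − E)/0.0592 = 2(1.05 − 0.971)/0.0592 = 2.669, so Q = 467.
With Q = [Co²⁺]·[Fe²⁺]^2/[Fe³⁺]^2 and the known concentrations, [Fe³⁺]^2 in the denominator gives [Fe³⁺] = 0.013 M.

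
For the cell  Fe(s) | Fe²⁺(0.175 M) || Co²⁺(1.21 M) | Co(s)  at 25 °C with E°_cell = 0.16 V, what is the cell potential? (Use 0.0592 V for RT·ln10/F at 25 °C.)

0.185 V

Balancing electrons gives n = 2; the reaction quotient is Q = [Fe²⁺]/[Co²⁺] = 0.145.
At 25 °C, E = E° − (0.0592/n) log Q = 0.16 − (0.0592/2)(-0.840) = 0.160 + 0.025 = 0.185 V.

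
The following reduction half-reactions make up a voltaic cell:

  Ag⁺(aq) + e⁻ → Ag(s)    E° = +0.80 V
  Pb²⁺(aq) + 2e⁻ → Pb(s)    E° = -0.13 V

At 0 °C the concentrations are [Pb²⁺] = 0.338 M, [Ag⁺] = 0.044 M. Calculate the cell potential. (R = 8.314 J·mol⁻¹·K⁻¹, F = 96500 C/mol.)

The Ag⁺/Ag couple has the higher reduction potential and acts as the cathode, so E°_cell = +0.80 − (-0.13) = 0.93 V.
Balancing electrons gives n = 2; the reaction quotient is Q = [Pb²⁺]/[Ag⁺]^2 = 175.
E = E° − (RT/nF) ln Q = 0.93 − (8.314×273)/(2×96500) × (5.162) = 0.930 − 0.061 = 0.869 V.

0.869 V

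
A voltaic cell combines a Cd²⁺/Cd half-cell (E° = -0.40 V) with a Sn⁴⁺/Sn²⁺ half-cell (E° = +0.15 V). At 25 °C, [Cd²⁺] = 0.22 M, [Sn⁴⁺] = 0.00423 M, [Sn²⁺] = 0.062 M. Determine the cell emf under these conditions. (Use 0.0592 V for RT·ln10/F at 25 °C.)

0.535 V

The Sn⁴⁺/Sn²⁺ couple has the higher reduction potential and acts as the cathode, so E°_cell = +0.15 − (-0.40) = 0.55 V.
Balancing electrons gives n = 2; the reaction quotient is Q = [Cd²⁺]·[Sn²⁺]/[Sn⁴⁺] = 3.22.
At 25 °C, E = E° − (0.0592/n) log Q = 0.55 − (0.0592/2)(0.508) = 0.550 − 0.015 = 0.535 V.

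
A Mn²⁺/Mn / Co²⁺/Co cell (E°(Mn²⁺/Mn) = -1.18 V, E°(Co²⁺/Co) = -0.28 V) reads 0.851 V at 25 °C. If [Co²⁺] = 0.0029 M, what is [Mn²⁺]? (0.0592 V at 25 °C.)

From the Nernst equation, log Q = n(E° − E)/0.0592 = 2(0.90 − 0.851)/0.0592 = 1.655, so Q = 45.2.
With Q = [Mn²⁺]/[Co²⁺] and the known concentrations, [Mn²⁺] in the numerator gives [Mn²⁺] = 0.13 M.

0.13 M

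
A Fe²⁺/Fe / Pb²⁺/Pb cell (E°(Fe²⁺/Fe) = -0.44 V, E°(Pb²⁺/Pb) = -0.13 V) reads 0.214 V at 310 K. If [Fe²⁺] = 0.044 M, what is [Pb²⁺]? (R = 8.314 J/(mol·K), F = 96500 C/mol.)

From the Nernst equation, ln Q = nF(E° − E)/RT = 2×96500×(0.31 − 0.214)/(8.314×310) = 7.189, so Q = 1320.
With Q = [Fe²⁺]/[Pb²⁺] and the known concentrations, [Pb²⁺] in the denominator gives [Pb²⁺] = 3.3 × 10^-5 M.

3.3 × 10^-5 M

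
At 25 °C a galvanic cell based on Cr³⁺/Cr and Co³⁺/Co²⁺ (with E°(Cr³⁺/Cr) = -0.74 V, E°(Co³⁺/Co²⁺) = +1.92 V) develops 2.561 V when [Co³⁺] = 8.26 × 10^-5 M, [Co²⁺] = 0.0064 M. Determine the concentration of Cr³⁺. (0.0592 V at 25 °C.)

From the Nernst equation, log Q = n(E° − E)/0.0592 = 3(2.66 − 2.561)/0.0592 = 5.017, so Q = 1.04 × 10^5.
With Q = [Cr³⁺]·[Co²⁺]^3/[Co³⁺]^3 and the known concentrations, [Cr³⁺] in the numerator gives [Cr³⁺] = 0.22 M.

0.22 M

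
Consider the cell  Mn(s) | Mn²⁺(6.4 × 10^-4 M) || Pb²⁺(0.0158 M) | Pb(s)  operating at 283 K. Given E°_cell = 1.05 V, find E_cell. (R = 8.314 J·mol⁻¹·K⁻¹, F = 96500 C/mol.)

Balancing electrons gives n = 2; the reaction quotient is Q = [Mn²⁺]/[Pb²⁺] = 0.0405.
E = E° − (RT/nF) ln Q = 1.05 − (8.314×283)/(2×96500) × (-3.206) = 1.050 + 0.039 = 1.089 V.

1.09 V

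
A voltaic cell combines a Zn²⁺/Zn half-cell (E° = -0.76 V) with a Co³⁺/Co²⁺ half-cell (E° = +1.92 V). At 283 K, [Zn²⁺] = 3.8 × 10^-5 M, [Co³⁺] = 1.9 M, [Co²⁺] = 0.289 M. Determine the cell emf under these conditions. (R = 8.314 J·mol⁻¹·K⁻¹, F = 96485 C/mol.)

2.85 V

The Co³⁺/Co²⁺ couple has the higher reduction potential and acts as the cathode, so E°_cell = +1.92 − (-0.76) = 2.68 V.
Balancing electrons gives n = 2; the reaction quotient is Q = [Zn²⁺]·[Co²⁺]^2/[Co³⁺]^2 = 8.79 × 10^-7.
E = E° − (RT/nF) ln Q = 2.68 − (8.314×283)/(2×96485) × (-13.944) = 2.680 + 0.170 = 2.850 V.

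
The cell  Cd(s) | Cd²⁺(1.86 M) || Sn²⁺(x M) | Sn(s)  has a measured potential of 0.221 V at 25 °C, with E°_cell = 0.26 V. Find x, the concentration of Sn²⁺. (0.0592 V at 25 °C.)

From the Nernst equation, log Q = n(E° − E)/0.0592 = 2(0.26 − 0.221)/0.0592 = 1.318, so Q = 20.8.
With Q = [Cd²⁺]/[Sn²⁺] and the known concentrations, [Sn²⁺] in the denominator gives [Sn²⁺] = 0.09 M.

0.09 M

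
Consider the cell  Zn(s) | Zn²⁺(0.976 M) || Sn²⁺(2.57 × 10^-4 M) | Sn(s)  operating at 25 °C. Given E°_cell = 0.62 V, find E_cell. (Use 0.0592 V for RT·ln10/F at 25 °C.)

Balancing electrons gives n = 2; the reaction quotient is Q = [Zn²⁺]/[Sn²⁺] = 3800.
At 25 °C, E = E° − (0.0592/n) log Q = 0.62 − (0.0592/2)(3.580) = 0.620 − 0.106 = 0.514 V.

0.514 V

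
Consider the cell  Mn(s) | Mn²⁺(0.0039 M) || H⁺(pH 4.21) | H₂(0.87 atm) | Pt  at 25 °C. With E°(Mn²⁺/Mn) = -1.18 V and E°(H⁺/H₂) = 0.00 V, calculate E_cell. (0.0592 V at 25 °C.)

1.00 V

The hydrogen couple is the cathode, so E°_cell = 1.18 V; n = 2.
[H⁺] = 10^(−4.21) = 6.2 × 10^-5 M, and Q = [Mn²⁺]·P(H₂) / [H⁺]^2 = 8.92 × 10^5.
E = E° − (0.0592/2) log Q = 1.18 − (0.0592/2)(5.951) = 1.004 V.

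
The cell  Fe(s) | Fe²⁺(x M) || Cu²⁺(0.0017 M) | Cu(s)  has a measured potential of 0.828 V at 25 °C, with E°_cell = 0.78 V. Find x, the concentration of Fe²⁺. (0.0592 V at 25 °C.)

From the Nernst equation, log Q = n(E° − E)/0.0592 = 2(0.78 − 0.828)/0.0592 = -1.622, so Q = 0.0239.
With Q = [Fe²⁺]/[Cu²⁺] and the known concentrations, [Fe²⁺] in the numerator gives [Fe²⁺] = 4.1 × 10^-5 M.

4.1 × 10^-5 M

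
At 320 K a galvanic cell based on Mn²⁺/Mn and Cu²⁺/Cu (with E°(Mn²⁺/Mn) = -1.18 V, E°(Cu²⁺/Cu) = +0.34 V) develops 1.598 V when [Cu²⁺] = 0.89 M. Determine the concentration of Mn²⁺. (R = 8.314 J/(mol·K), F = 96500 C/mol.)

From the Nernst equation, ln Q = nF(E° − E)/RT = 2×96500×(1.52 − 1.598)/(8.314×320) = -5.658, so Q = 0.00349.
With Q = [Mn²⁺]/[Cu²⁺] and the known concentrations, [Mn²⁺] in the numerator gives [Mn²⁺] = 0.0031 M.

0.0031 M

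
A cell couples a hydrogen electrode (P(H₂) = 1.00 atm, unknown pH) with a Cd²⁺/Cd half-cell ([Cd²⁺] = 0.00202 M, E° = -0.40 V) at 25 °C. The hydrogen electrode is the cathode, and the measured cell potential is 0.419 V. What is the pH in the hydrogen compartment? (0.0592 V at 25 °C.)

E°_cell = 0.40 V and n = 2.
log Q = n(E° − E)/0.0592 = 2×(0.40 − 0.419)/0.0592 = -0.642.
With Q = [Cd²⁺]·P(H₂) / [H⁺]^2, solving for [H⁺] gives log[H⁺] = -1.026, so pH = 1.03.

pH = 1.03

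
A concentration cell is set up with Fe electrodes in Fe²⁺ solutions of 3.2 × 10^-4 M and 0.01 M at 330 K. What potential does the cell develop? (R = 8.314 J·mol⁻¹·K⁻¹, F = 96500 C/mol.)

0.049 V

Both half-cells are Fe²⁺/Fe, so E°_cell = 0. The concentrated side is the cathode; the cell reaction moves Fe²⁺ from high to low concentration with n = 2.
Q = [Fe²⁺]_dilute/[Fe²⁺]_conc = 3.2 × 10^-4/0.01 = 0.0320.
E = 0 − (RT/nF) ln Q = −((8.314×330)/(2×96500))(-3.442) = 0.0489 V.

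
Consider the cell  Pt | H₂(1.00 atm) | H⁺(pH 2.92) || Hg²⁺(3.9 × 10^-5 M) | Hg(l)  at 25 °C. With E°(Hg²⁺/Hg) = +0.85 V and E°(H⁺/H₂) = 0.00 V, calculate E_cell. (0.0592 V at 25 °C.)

0.89 V

The Hg²⁺/Hg couple is the cathode, so E°_cell = 0.85 V; n = 2.
[H⁺] = 10^(−2.92) = 0.0012 M, and Q = [H⁺]^2 / ([Hg²⁺]·P(H₂)) = 0.0371.
E = E° − (0.0592/2) log Q = 0.85 − (0.0592/2)(-1.431) = 0.892 V.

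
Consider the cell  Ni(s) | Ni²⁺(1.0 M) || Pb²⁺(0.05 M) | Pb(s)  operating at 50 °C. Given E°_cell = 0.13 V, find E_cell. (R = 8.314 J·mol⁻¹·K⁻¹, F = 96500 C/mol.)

Balancing electrons gives n = 2; the reaction quotient is Q = [Ni²⁺]/[Pb²⁺] = 20.0.
E = E° − (RT/nF) ln Q = 0.13 − (8.314×323)/(2×96500) × (2.996) = 0.130 − 0.042 = 0.088 V.

0.088 V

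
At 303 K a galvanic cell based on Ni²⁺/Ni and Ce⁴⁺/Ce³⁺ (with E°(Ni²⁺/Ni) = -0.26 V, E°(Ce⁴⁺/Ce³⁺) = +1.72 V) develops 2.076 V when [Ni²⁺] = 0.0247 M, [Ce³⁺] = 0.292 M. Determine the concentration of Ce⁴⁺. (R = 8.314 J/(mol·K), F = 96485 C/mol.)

From the Nernst equation, ln Q = nF(E° − E)/RT = 2×96485×(1.98 − 2.076)/(8.314×303) = -7.354, so Q = 6.4 × 10^-4.
With Q = [Ni²⁺]·[Ce³⁺]^2/[Ce⁴⁺]^2 and the known concentrations, [Ce⁴⁺]^2 in the denominator gives [Ce⁴⁺] = 1.8 M.

1.8 M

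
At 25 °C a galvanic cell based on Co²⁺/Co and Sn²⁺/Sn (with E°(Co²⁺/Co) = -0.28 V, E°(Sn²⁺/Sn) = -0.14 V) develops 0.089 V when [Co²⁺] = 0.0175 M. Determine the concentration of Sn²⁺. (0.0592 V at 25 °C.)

From the Nernst equation, log Q = n(E° − E)/0.0592 = 2(0.14 − 0.089)/0.0592 = 1.723, so Q = 52.8.
With Q = [Co²⁺]/[Sn²⁺] and the known concentrations, [Sn²⁺] in the denominator gives [Sn²⁺] = 3.3 × 10^-4 M.

3.3 × 10^-4 M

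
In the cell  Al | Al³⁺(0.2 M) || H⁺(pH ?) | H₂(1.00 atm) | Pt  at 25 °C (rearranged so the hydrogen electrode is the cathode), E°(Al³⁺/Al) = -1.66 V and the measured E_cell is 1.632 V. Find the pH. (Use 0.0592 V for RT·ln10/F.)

pH = 0.71

E°_cell = 1.66 V and n = 6.
log Q = n(E° − E)/0.0592 = 6×(1.66 − 1.632)/0.0592 = 2.838.
With Q = [Al³⁺]^2·P(H₂)^3 / [H⁺]^6, solving for [H⁺] gives log[H⁺] = -0.706, so pH = 0.71.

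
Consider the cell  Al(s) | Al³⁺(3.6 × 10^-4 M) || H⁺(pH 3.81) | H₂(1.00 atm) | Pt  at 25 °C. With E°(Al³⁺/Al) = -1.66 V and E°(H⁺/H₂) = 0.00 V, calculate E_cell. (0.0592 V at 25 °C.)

1.50 V

The hydrogen couple is the cathode, so E°_cell = 1.66 V; n = 6.
[H⁺] = 10^(−3.81) = 1.5 × 10^-4 M, and Q = [Al³⁺]^2·P(H₂)^3 / [H⁺]^6 = 9.39 × 10^15.
E = E° − (0.0592/6) log Q = 1.66 − (0.0592/6)(15.973) = 1.502 V.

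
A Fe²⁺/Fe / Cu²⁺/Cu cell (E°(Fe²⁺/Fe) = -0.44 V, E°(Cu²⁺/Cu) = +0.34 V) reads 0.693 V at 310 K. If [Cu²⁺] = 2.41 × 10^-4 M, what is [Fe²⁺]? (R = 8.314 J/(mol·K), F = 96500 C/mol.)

From the Nernst equation, ln Q = nF(E° − E)/RT = 2×96500×(0.78 − 0.693)/(8.314×310) = 6.515, so Q = 675.
With Q = [Fe²⁺]/[Cu²⁺] and the known concentrations, [Fe²⁺] in the numerator gives [Fe²⁺] = 0.16 M.

0.16 M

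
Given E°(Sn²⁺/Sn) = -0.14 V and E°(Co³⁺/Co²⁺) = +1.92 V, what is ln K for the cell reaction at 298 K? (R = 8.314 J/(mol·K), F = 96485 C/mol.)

E°_cell = +1.92 − (-0.14) = 2.06 V, with n = 2 electrons transferred.
At equilibrium E = 0, so the Nernst equation gives ln K = nFE°/RT = (2)(96485)(2.06)/((8.314)(298)) = 160.45.

ln K = 160.4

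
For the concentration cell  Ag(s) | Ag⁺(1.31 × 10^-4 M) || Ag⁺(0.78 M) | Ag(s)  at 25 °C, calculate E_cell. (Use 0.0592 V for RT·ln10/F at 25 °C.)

Both half-cells are Ag⁺/Ag, so E°_cell = 0. The concentrated side is the cathode; the cell reaction moves Ag⁺ from high to low concentration with n = 1.
Q = [Ag⁺]_dilute/[Ag⁺]_conc = 1.31 × 10^-4/0.78 = 1.68 × 10^-4.
E = 0 − (0.0592/1) log Q = −(0.0592/1)(-3.775) = 0.2235 V.

0.22 V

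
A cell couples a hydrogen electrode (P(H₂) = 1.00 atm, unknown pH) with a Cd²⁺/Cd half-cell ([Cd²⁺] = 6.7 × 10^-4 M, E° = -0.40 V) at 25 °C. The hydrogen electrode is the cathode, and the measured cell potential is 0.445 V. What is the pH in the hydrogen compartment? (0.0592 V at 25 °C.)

pH = 0.83

E°_cell = 0.40 V and n = 2.
log Q = n(E° − E)/0.0592 = 2×(0.40 − 0.445)/0.0592 = -1.520.
With Q = [Cd²⁺]·P(H₂) / [H⁺]^2, solving for [H⁺] gives log[H⁺] = -0.827, so pH = 0.83.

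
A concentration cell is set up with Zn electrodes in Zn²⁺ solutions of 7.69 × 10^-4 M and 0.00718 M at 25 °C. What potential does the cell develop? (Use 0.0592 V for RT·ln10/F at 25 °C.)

0.029 V

Both half-cells are Zn²⁺/Zn, so E°_cell = 0. The concentrated side is the cathode; the cell reaction moves Zn²⁺ from high to low concentration with n = 2.
Q = [Zn²⁺]_dilute/[Zn²⁺]_conc = 7.69 × 10^-4/0.00718 = 0.107.
E = 0 − (0.0592/2) log Q = −(0.0592/2)(-0.970) = 0.0287 V.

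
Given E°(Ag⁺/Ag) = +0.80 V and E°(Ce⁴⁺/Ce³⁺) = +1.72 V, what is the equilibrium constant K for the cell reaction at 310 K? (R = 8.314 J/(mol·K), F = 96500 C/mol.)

9.1 × 10^14

E°_cell = +1.72 − (+0.80) = 0.92 V, with n = 1 electron transferred.
At equilibrium E = 0, so the Nernst equation gives ln K = nFE°/RT = (1)(96500)(0.92)/((8.314)(310)) = 34.45.
K = e^34.45 = 9.1 × 10^14.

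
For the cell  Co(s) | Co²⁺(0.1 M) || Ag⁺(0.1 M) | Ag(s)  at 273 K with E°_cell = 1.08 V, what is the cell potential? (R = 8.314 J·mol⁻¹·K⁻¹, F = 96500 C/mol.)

1.05 V

Balancing electrons gives n = 2; the reaction quotient is Q = [Co²⁺]/[Ag⁺]^2 = 10.0.
E = E° − (RT/nF) ln Q = 1.08 − (8.314×273)/(2×96500) × (2.303) = 1.080 − 0.027 = 1.053 V.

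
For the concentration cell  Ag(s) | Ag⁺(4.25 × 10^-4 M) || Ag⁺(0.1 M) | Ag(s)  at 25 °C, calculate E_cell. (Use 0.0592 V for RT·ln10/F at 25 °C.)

Both half-cells are Ag⁺/Ag, so E°_cell = 0. The concentrated side is the cathode; the cell reaction moves Ag⁺ from high to low concentration with n = 1.
Q = [Ag⁺]_dilute/[Ag⁺]_conc = 4.25 × 10^-4/0.1 = 0.00425.
E = 0 − (0.0592/1) log Q = −(0.0592/1)(-2.372) = 0.1404 V.

0.14 V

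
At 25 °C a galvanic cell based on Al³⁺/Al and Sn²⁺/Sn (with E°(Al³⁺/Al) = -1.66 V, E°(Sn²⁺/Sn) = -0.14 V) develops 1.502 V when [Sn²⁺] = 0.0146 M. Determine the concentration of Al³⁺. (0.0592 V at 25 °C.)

0.014 M

From the Nernst equation, log Q = n(E° − E)/0.0592 = 6(1.52 − 1.502)/0.0592 = 1.824, so Q = 66.7.
With Q = [Al³⁺]^2/[Sn²⁺]^3 and the known concentrations, [Al³⁺]^2 in the numerator gives [Al³⁺] = 0.014 M.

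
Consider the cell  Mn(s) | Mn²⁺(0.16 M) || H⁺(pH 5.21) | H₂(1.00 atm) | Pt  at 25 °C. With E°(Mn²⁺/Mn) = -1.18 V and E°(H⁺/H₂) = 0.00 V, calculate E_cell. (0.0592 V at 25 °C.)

The hydrogen couple is the cathode, so E°_cell = 1.18 V; n = 2.
[H⁺] = 10^(−5.21) = 6.2 × 10^-6 M, and Q = [Mn²⁺]·P(H₂) / [H⁺]^2 = 4.21 × 10^9.
E = E° − (0.0592/2) log Q = 1.18 − (0.0592/2)(9.624) = 0.895 V.

0.90 V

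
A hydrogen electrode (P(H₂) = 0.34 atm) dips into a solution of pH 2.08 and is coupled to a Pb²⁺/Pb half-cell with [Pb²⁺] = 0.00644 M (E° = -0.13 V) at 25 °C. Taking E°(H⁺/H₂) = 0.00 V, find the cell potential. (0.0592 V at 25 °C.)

The hydrogen couple is the cathode, so E°_cell = 0.13 V; n = 2.
[H⁺] = 10^(−2.08) = 0.0083 M, and Q = [Pb²⁺]·P(H₂) / [H⁺]^2 = 31.6.
E = E° − (0.0592/2) log Q = 0.13 − (0.0592/2)(1.500) = 0.086 V.

0.086 V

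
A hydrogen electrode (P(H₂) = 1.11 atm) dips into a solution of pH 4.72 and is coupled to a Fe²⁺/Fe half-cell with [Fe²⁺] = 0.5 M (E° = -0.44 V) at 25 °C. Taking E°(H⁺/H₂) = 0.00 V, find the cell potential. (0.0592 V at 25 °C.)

The hydrogen couple is the cathode, so E°_cell = 0.44 V; n = 2.
[H⁺] = 10^(−4.72) = 1.9 × 10^-5 M, and Q = [Fe²⁺]·P(H₂) / [H⁺]^2 = 1.53 × 10^9.
E = E° − (0.0592/2) log Q = 0.44 − (0.0592/2)(9.184) = 0.168 V.

0.17 V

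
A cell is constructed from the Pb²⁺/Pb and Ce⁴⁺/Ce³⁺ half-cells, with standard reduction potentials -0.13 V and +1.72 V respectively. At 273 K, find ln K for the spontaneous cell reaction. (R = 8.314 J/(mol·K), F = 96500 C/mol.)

E°_cell = +1.72 − (-0.13) = 1.85 V, with n = 2 electrons transferred.
At equilibrium E = 0, so the Nernst equation gives ln K = nFE°/RT = (2)(96500)(1.85)/((8.314)(273)) = 157.31.

ln K = 157.3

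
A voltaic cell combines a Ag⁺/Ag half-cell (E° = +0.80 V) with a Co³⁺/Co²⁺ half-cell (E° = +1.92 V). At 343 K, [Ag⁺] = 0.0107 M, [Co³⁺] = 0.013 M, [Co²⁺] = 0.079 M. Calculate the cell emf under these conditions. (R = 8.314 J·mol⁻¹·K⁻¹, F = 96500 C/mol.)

The Co³⁺/Co²⁺ couple has the higher reduction potential and acts as the cathode, so E°_cell = +1.92 − (+0.80) = 1.12 V.
Balancing electrons gives n = 1; the reaction quotient is Q = [Ag⁺]·[Co²⁺]/[Co³⁺] = 0.0650.
E = E° − (RT/nF) ln Q = 1.12 − (8.314×343)/(1×96500) × (-2.733) = 1.120 + 0.081 = 1.201 V.

1.20 V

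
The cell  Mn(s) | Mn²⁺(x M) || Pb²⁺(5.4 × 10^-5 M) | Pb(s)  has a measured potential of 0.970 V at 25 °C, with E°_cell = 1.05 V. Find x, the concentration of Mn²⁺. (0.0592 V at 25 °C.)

From the Nernst equation, log Q = n(E° − E)/0.0592 = 2(1.05 − 0.970)/0.0592 = 2.703, so Q = 504.
With Q = [Mn²⁺]/[Pb²⁺] and the known concentrations, [Mn²⁺] in the numerator gives [Mn²⁺] = 0.027 M.

0.027 M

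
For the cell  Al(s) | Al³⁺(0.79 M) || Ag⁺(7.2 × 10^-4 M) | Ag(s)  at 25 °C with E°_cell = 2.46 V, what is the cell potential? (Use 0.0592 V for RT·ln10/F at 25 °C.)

2.28 V

Balancing electrons gives n = 3; the reaction quotient is Q = [Al³⁺]/[Ag⁺]^3 = 2.12 × 10^9.
At 25 °C, E = E° − (0.0592/n) log Q = 2.46 − (0.0592/3)(9.326) = 2.460 − 0.184 = 2.276 V.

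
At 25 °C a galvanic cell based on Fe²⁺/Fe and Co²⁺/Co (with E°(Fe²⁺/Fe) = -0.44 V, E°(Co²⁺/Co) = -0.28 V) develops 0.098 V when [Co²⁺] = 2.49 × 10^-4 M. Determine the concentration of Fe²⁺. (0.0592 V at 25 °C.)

0.031 M

From the Nernst equation, log Q = n(E° − E)/0.0592 = 2(0.16 − 0.098)/0.0592 = 2.095, so Q = 124.
With Q = [Fe²⁺]/[Co²⁺] and the known concentrations, [Fe²⁺] in the numerator gives [Fe²⁺] = 0.031 M.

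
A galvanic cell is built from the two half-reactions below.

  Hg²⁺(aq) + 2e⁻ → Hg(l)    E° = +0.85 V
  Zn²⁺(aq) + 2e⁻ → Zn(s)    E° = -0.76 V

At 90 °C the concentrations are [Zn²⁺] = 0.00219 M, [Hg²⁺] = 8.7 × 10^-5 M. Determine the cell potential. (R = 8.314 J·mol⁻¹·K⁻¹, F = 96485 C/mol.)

1.56 V

The Hg²⁺/Hg couple has the higher reduction potential and acts as the cathode, so E°_cell = +0.85 − (-0.76) = 1.61 V.
Balancing electrons gives n = 2; the reaction quotient is Q = [Zn²⁺]/[Hg²⁺] = 25.2.
E = E° − (RT/nF) ln Q = 1.61 − (8.314×363)/(2×96485) × (3.226) = 1.610 − 0.050 = 1.560 V.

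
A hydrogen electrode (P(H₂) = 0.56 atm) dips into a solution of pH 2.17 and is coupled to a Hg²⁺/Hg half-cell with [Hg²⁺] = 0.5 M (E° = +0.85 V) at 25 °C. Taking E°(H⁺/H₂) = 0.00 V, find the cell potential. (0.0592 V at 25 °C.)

The Hg²⁺/Hg couple is the cathode, so E°_cell = 0.85 V; n = 2.
[H⁺] = 10^(−2.17) = 0.0068 M, and Q = [H⁺]^2 / ([Hg²⁺]·P(H₂)) = 1.63 × 10^-4.
E = E° − (0.0592/2) log Q = 0.85 − (0.0592/2)(-3.787) = 0.962 V.

0.96 V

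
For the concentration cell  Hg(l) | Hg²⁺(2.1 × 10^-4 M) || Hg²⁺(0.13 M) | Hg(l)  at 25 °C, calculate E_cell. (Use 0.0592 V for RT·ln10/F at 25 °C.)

0.083 V

Both half-cells are Hg²⁺/Hg, so E°_cell = 0. The concentrated side is the cathode; the cell reaction moves Hg²⁺ from high to low concentration with n = 2.
Q = [Hg²⁺]_dilute/[Hg²⁺]_conc = 2.1 × 10^-4/0.13 = 0.00162.
E = 0 − (0.0592/2) log Q = −(0.0592/2)(-2.792) = 0.0826 V.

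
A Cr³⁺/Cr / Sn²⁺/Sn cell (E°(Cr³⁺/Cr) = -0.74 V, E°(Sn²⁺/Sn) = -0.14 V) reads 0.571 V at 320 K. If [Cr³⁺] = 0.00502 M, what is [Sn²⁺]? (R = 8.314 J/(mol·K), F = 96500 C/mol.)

From the Nernst equation, ln Q = nF(E° − E)/RT = 6×96500×(0.60 − 0.571)/(8.314×320) = 6.311, so Q = 551.
With Q = [Cr³⁺]^2/[Sn²⁺]^3 and the known concentrations, [Sn²⁺]^3 in the denominator gives [Sn²⁺] = 0.0036 M.

0.0036 M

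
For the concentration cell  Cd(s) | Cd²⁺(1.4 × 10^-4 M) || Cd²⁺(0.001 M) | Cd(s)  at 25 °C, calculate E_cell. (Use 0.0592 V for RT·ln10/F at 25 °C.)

Both half-cells are Cd²⁺/Cd, so E°_cell = 0. The concentrated side is the cathode; the cell reaction moves Cd²⁺ from high to low concentration with n = 2.
Q = [Cd²⁺]_dilute/[Cd²⁺]_conc = 1.4 × 10^-4/0.001 = 0.140.
E = 0 − (0.0592/2) log Q = −(0.0592/2)(-0.854) = 0.0253 V.

0.025 V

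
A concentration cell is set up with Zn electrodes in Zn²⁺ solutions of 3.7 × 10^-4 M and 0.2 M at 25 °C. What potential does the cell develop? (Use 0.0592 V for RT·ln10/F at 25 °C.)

Both half-cells are Zn²⁺/Zn, so E°_cell = 0. The concentrated side is the cathode; the cell reaction moves Zn²⁺ from high to low concentration with n = 2.
Q = [Zn²⁺]_dilute/[Zn²⁺]_conc = 3.7 × 10^-4/0.2 = 0.00185.
E = 0 − (0.0592/2) log Q = −(0.0592/2)(-2.733) = 0.0809 V.

0.081 V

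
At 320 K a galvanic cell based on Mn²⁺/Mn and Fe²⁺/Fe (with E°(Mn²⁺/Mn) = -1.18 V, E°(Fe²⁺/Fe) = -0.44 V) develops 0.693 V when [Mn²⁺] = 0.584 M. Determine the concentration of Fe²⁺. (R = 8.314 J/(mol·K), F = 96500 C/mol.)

0.019 M

From the Nernst equation, ln Q = nF(E° − E)/RT = 2×96500×(0.74 − 0.693)/(8.314×320) = 3.410, so Q = 30.3.
With Q = [Mn²⁺]/[Fe²⁺] and the known concentrations, [Fe²⁺] in the denominator gives [Fe²⁺] = 0.019 M.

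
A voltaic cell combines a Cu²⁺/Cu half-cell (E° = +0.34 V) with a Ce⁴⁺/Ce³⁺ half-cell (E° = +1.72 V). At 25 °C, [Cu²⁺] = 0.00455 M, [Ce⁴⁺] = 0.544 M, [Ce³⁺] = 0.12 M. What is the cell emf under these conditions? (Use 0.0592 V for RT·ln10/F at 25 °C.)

1.49 V

The Ce⁴⁺/Ce³⁺ couple has the higher reduction potential and acts as the cathode, so E°_cell = +1.72 − (+0.34) = 1.38 V.
Balancing electrons gives n = 2; the reaction quotient is Q = [Cu²⁺]·[Ce³⁺]^2/[Ce⁴⁺]^2 = 2.21 × 10^-4.
At 25 °C, E = E° − (0.0592/n) log Q = 1.38 − (0.0592/2)(-3.655) = 1.380 + 0.108 = 1.488 V.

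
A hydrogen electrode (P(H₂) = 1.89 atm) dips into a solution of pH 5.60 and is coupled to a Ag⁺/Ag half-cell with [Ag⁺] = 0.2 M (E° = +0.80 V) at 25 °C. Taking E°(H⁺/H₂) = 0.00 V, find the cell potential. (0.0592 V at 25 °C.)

1.10 V

The Ag⁺/Ag couple is the cathode, so E°_cell = 0.80 V; n = 2.
[H⁺] = 10^(−5.60) = 2.5 × 10^-6 M, and Q = [H⁺]^2 / ([Ag⁺]^2·P(H₂)) = 8.35 × 10^-11.
E = E° − (0.0592/2) log Q = 0.80 − (0.0592/2)(-10.079) = 1.098 V.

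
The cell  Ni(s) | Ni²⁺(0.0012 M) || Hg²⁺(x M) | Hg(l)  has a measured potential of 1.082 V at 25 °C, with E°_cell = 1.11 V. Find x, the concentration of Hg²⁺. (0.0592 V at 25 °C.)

From the Nernst equation, log Q = n(E° − E)/0.0592 = 2(1.11 − 1.082)/0.0592 = 0.946, so Q = 8.83.
With Q = [Ni²⁺]/[Hg²⁺] and the known concentrations, [Hg²⁺] in the denominator gives [Hg²⁺] = 1.4 × 10^-4 M.

1.4 × 10^-4 M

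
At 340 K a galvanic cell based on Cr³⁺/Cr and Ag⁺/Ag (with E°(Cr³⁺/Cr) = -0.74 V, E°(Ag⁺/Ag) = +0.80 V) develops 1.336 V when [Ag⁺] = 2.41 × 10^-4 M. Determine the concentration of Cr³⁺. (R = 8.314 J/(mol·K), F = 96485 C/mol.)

From the Nernst equation, ln Q = nF(E° − E)/RT = 3×96485×(1.54 − 1.336)/(8.314×340) = 20.889, so Q = 1.18 × 10^9.
With Q = [Cr³⁺]/[Ag⁺]^3 and the known concentrations, [Cr³⁺] in the numerator gives [Cr³⁺] = 0.017 M.

0.017 M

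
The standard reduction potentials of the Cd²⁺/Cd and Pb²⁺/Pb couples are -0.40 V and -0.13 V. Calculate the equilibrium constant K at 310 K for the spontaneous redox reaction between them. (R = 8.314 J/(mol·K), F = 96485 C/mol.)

6 × 10^8

E°_cell = -0.13 − (-0.40) = 0.27 V, with n = 2 electrons transferred.
At equilibrium E = 0, so the Nernst equation gives ln K = nFE°/RT = (2)(96485)(0.27)/((8.314)(310)) = 20.22.
K = e^20.22 = 6 × 10^8.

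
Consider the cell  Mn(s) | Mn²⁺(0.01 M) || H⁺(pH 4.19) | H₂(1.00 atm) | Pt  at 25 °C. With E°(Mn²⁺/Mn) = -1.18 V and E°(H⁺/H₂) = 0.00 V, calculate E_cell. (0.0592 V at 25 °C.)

0.99 V

The hydrogen couple is the cathode, so E°_cell = 1.18 V; n = 2.
[H⁺] = 10^(−4.19) = 6.5 × 10^-5 M, and Q = [Mn²⁺]·P(H₂) / [H⁺]^2 = 2.4 × 10^6.
E = E° − (0.0592/2) log Q = 1.18 − (0.0592/2)(6.380) = 0.991 V.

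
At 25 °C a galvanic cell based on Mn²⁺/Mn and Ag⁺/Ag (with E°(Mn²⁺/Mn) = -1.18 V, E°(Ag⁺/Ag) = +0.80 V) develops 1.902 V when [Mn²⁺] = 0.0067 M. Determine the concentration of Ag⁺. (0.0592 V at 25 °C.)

0.0039 M

From the Nernst equation, log Q = n(E° − E)/0.0592 = 2(1.98 − 1.902)/0.0592 = 2.635, so Q = 432.
With Q = [Mn²⁺]/[Ag⁺]^2 and the known concentrations, [Ag⁺]^2 in the denominator gives [Ag⁺] = 0.0039 M.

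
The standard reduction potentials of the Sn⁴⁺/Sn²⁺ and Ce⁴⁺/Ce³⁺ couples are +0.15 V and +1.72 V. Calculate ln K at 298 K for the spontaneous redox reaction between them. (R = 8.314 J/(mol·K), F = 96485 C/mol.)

E°_cell = +1.72 − (+0.15) = 1.57 V, with n = 2 electrons transferred.
At equilibrium E = 0, so the Nernst equation gives ln K = nFE°/RT = (2)(96485)(1.57)/((8.314)(298)) = 122.28.

ln K = 122.3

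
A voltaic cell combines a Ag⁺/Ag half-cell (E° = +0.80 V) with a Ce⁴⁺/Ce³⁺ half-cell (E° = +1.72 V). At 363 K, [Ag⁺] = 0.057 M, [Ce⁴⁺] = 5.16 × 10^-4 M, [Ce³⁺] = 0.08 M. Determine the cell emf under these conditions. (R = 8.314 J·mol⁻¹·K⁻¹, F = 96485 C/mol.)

The Ce⁴⁺/Ce³⁺ couple has the higher reduction potential and acts as the cathode, so E°_cell = +1.72 − (+0.80) = 0.92 V.
Balancing electrons gives n = 1; the reaction quotient is Q = [Ag⁺]·[Ce³⁺]/[Ce⁴⁺] = 8.84.
E = E° − (RT/nF) ln Q = 0.92 − (8.314×363)/(1×96485) × (2.179) = 0.920 − 0.068 = 0.852 V.

0.852 V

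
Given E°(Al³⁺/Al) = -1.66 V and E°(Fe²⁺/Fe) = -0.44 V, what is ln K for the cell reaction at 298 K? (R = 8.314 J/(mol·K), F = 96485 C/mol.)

E°_cell = -0.44 − (-1.66) = 1.22 V, with n = 6 electrons transferred.
At equilibrium E = 0, so the Nernst equation gives ln K = nFE°/RT = (6)(96485)(1.22)/((8.314)(298)) = 285.07.

ln K = 285.1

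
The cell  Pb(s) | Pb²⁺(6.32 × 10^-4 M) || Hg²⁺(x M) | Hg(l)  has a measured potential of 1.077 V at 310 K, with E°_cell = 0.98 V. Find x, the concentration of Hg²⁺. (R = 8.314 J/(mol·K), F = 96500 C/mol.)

From the Nernst equation, ln Q = nF(E° − E)/RT = 2×96500×(0.98 − 1.077)/(8.314×310) = -7.264, so Q = 7.01 × 10^-4.
With Q = [Pb²⁺]/[Hg²⁺] and the known concentrations, [Hg²⁺] in the denominator gives [Hg²⁺] = 0.9 M.

0.9 M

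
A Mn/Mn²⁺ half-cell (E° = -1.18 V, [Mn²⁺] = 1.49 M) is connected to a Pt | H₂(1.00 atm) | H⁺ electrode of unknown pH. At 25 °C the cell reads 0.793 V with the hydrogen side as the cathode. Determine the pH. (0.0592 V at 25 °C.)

pH = 6.45

E°_cell = 1.18 V and n = 2.
log Q = n(E° − E)/0.0592 = 2×(1.18 − 0.793)/0.0592 = 13.074.
With Q = [Mn²⁺]·P(H₂) / [H⁺]^2, solving for [H⁺] gives log[H⁺] = -6.451, so pH = 6.45.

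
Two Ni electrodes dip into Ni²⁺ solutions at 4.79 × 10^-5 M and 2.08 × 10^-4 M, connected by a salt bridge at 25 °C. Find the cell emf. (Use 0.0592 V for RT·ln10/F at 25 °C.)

0.019 V

Both half-cells are Ni²⁺/Ni, so E°_cell = 0. The concentrated side is the cathode; the cell reaction moves Ni²⁺ from high to low concentration with n = 2.
Q = [Ni²⁺]_dilute/[Ni²⁺]_conc = 4.79 × 10^-5/2.08 × 10^-4 = 0.230.
E = 0 − (0.0592/2) log Q = −(0.0592/2)(-0.638) = 0.0189 V.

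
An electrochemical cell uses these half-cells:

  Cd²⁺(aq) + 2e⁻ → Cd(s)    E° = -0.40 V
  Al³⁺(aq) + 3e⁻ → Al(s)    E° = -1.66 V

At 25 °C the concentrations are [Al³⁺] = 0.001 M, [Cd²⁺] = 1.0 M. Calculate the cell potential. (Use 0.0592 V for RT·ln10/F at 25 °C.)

1.32 V

The Cd²⁺/Cd couple has the higher reduction potential and acts as the cathode, so E°_cell = -0.40 − (-1.66) = 1.26 V.
Balancing electrons gives n = 6; the reaction quotient is Q = [Al³⁺]^2/[Cd²⁺]^3 = 1 × 10^-6.
At 25 °C, E = E° − (0.0592/n) log Q = 1.26 − (0.0592/6)(-6.000) = 1.260 + 0.059 = 1.319 V.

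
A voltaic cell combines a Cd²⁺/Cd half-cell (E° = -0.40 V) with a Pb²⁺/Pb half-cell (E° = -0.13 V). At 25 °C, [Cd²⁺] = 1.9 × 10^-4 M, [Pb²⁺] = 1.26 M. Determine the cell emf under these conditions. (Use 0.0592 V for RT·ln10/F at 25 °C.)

The Pb²⁺/Pb couple has the higher reduction potential and acts as the cathode, so E°_cell = -0.13 − (-0.40) = 0.27 V.
Balancing electrons gives n = 2; the reaction quotient is Q = [Cd²⁺]/[Pb²⁺] = 1.51 × 10^-4.
At 25 °C, E = E° − (0.0592/n) log Q = 0.27 − (0.0592/2)(-3.822) = 0.270 + 0.113 = 0.383 V.

0.383 V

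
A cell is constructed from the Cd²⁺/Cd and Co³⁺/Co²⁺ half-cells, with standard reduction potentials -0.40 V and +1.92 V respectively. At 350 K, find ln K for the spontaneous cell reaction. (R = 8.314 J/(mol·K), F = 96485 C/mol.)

ln K = 153.9

E°_cell = +1.92 − (-0.40) = 2.32 V, with n = 2 electrons transferred.
At equilibrium E = 0, so the Nernst equation gives ln K = nFE°/RT = (2)(96485)(2.32)/((8.314)(350)) = 153.85.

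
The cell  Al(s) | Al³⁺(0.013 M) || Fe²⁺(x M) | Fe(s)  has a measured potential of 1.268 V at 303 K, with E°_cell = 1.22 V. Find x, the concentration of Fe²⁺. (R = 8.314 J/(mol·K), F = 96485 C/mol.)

2.2 M

From the Nernst equation, ln Q = nF(E° − E)/RT = 6×96485×(1.22 − 1.268)/(8.314×303) = -11.031, so Q = 1.62 × 10^-5.
With Q = [Al³⁺]^2/[Fe²⁺]^3 and the known concentrations, [Fe²⁺]^3 in the denominator gives [Fe²⁺] = 2.2 M.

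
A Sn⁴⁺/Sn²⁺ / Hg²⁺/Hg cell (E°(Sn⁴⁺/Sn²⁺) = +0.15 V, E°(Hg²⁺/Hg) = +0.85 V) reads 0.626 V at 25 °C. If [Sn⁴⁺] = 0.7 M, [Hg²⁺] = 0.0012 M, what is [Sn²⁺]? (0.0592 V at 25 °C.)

1.8 M

From the Nernst equation, log Q = n(E° − E)/0.0592 = 2(0.70 − 0.626)/0.0592 = 2.500, so Q = 316.
With Q = [Sn⁴⁺]/([Sn²⁺]·[Hg²⁺]) and the known concentrations, [Sn²⁺] in the denominator gives [Sn²⁺] = 1.8 M.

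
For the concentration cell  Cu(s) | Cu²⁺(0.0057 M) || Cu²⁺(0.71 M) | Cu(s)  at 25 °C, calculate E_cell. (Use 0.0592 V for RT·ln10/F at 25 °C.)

Both half-cells are Cu²⁺/Cu, so E°_cell = 0. The concentrated side is the cathode; the cell reaction moves Cu²⁺ from high to low concentration with n = 2.
Q = [Cu²⁺]_dilute/[Cu²⁺]_conc = 0.0057/0.71 = 0.00803.
E = 0 − (0.0592/2) log Q = −(0.0592/2)(-2.095) = 0.0620 V.

0.062 V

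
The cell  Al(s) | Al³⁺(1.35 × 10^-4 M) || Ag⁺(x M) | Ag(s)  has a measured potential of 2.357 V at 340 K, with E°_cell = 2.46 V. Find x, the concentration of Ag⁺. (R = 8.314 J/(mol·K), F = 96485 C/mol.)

0.0015 M

From the Nernst equation, ln Q = nF(E° − E)/RT = 3×96485×(2.46 − 2.357)/(8.314×340) = 10.547, so Q = 3.81 × 10^4.
With Q = [Al³⁺]/[Ag⁺]^3 and the known concentrations, [Ag⁺]^3 in the denominator gives [Ag⁺] = 0.0015 M.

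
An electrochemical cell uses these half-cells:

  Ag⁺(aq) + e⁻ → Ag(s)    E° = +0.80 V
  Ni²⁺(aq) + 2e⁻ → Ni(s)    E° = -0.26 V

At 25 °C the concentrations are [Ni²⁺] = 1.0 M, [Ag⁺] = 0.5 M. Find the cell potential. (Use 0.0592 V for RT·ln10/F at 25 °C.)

1.04 V

The Ag⁺/Ag couple has the higher reduction potential and acts as the cathode, so E°_cell = +0.80 − (-0.26) = 1.06 V.
Balancing electrons gives n = 2; the reaction quotient is Q = [Ni²⁺]/[Ag⁺]^2 = 4.00.
At 25 °C, E = E° − (0.0592/n) log Q = 1.06 − (0.0592/2)(0.602) = 1.060 − 0.018 = 1.042 V.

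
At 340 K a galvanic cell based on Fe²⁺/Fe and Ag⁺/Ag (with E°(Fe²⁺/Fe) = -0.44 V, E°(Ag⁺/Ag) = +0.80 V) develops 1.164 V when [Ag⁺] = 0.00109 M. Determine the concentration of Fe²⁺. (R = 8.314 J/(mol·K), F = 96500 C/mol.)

From the Nernst equation, ln Q = nF(E° − E)/RT = 2×96500×(1.24 − 1.164)/(8.314×340) = 5.189, so Q = 179.
With Q = [Fe²⁺]/[Ag⁺]^2 and the known concentrations, [Fe²⁺] in the numerator gives [Fe²⁺] = 2.1 × 10^-4 M.

2.1 × 10^-4 M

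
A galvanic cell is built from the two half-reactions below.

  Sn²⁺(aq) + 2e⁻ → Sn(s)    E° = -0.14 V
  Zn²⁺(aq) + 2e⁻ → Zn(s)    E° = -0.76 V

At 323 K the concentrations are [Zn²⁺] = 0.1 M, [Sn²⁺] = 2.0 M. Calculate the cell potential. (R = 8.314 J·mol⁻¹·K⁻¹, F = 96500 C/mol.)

The Sn²⁺/Sn couple has the higher reduction potential and acts as the cathode, so E°_cell = -0.14 − (-0.76) = 0.62 V.
Balancing electrons gives n = 2; the reaction quotient is Q = [Zn²⁺]/[Sn²⁺] = 0.0500.
E = E° − (RT/nF) ln Q = 0.62 − (8.314×323)/(2×96500) × (-2.996) = 0.620 + 0.042 = 0.662 V.

0.662 V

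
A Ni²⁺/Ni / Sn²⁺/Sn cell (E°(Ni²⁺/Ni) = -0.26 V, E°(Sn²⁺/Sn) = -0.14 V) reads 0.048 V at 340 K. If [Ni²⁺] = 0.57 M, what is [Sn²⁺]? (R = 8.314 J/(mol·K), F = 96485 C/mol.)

0.0042 M

From the Nernst equation, ln Q = nF(E° − E)/RT = 2×96485×(0.12 − 0.048)/(8.314×340) = 4.915, so Q = 136.
With Q = [Ni²⁺]/[Sn²⁺] and the known concentrations, [Sn²⁺] in the denominator gives [Sn²⁺] = 0.0042 M.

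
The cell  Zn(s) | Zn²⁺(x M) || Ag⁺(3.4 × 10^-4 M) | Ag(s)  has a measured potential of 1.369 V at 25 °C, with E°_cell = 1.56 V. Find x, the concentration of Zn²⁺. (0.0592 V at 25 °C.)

From the Nernst equation, log Q = n(E° − E)/0.0592 = 2(1.56 − 1.369)/0.0592 = 6.453, so Q = 2.84 × 10^6.
With Q = [Zn²⁺]/[Ag⁺]^2 and the known concentrations, [Zn²⁺] in the numerator gives [Zn²⁺] = 0.33 M.

0.33 M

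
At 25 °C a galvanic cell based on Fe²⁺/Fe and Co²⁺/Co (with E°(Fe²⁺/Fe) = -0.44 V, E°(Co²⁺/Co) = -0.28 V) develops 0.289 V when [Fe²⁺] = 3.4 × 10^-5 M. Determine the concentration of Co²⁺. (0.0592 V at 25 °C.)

From the Nernst equation, log Q = n(E° − E)/0.0592 = 2(0.16 − 0.289)/0.0592 = -4.358, so Q = 4.38 × 10^-5.
With Q = [Fe²⁺]/[Co²⁺] and the known concentrations, [Co²⁺] in the denominator gives [Co²⁺] = 0.78 M.

0.78 M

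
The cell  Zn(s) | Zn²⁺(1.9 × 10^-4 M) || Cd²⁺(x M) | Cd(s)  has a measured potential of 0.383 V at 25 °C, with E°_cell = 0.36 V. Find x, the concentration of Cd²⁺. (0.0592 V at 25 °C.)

0.0011 M

From the Nernst equation, log Q = n(E° − E)/0.0592 = 2(0.36 − 0.383)/0.0592 = -0.777, so Q = 0.167.
With Q = [Zn²⁺]/[Cd²⁺] and the known concentrations, [Cd²⁺] in the denominator gives [Cd²⁺] = 0.0011 M.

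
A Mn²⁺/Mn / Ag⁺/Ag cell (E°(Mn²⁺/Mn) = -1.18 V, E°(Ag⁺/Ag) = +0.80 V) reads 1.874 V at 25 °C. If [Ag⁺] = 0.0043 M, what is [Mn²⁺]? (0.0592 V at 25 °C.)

0.07 M

From the Nernst equation, log Q = n(E° − E)/0.0592 = 2(1.98 − 1.874)/0.0592 = 3.581, so Q = 3810.
With Q = [Mn²⁺]/[Ag⁺]^2 and the known concentrations, [Mn²⁺] in the numerator gives [Mn²⁺] = 0.07 M.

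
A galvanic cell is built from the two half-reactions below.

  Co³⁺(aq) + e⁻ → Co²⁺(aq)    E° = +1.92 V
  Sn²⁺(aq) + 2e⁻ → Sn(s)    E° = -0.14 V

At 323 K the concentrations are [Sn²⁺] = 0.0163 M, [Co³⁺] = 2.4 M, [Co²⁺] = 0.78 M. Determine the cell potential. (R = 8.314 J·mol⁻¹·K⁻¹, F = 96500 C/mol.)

The Co³⁺/Co²⁺ couple has the higher reduction potential and acts as the cathode, so E°_cell = +1.92 − (-0.14) = 2.06 V.
Balancing electrons gives n = 2; the reaction quotient is Q = [Sn²⁺]·[Co²⁺]^2/[Co³⁺]^2 = 0.00172.
E = E° − (RT/nF) ln Q = 2.06 − (8.314×323)/(2×96500) × (-6.364) = 2.060 + 0.089 = 2.149 V.

2.15 V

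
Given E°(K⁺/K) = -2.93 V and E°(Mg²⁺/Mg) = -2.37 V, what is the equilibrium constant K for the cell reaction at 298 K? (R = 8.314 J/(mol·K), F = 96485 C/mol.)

8.8 × 10^18

E°_cell = -2.37 − (-2.93) = 0.56 V, with n = 2 electrons transferred.
At equilibrium E = 0, so the Nernst equation gives ln K = nFE°/RT = (2)(96485)(0.56)/((8.314)(298)) = 43.62.
K = e^43.62 = 8.8 × 10^18.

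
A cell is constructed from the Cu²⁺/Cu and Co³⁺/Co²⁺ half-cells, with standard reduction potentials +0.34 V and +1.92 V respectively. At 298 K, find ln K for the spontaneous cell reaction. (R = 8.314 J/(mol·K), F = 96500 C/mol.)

ln K = 123.1

E°_cell = +1.92 − (+0.34) = 1.58 V, with n = 2 electrons transferred.
At equilibrium E = 0, so the Nernst equation gives ln K = nFE°/RT = (2)(96500)(1.58)/((8.314)(298)) = 123.08.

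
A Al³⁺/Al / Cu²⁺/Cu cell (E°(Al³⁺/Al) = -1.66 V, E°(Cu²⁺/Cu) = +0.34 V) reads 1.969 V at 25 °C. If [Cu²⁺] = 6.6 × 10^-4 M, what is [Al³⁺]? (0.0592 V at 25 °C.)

6.3 × 10^-4 M

From the Nernst equation, log Q = n(E° − E)/0.0592 = 6(2.00 − 1.969)/0.0592 = 3.142, so Q = 1390.
With Q = [Al³⁺]^2/[Cu²⁺]^3 and the known concentrations, [Al³⁺]^2 in the numerator gives [Al³⁺] = 6.3 × 10^-4 M.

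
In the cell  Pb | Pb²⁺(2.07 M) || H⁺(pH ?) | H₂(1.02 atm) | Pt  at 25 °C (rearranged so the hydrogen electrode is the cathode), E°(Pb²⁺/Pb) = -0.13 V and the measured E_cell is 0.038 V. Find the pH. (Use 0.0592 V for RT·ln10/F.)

E°_cell = 0.13 V and n = 2.
log Q = n(E° − E)/0.0592 = 2×(0.13 − 0.038)/0.0592 = 3.108.
With Q = [Pb²⁺]·P(H₂) / [H⁺]^2, solving for [H⁺] gives log[H⁺] = -1.392, so pH = 1.39.

pH = 1.39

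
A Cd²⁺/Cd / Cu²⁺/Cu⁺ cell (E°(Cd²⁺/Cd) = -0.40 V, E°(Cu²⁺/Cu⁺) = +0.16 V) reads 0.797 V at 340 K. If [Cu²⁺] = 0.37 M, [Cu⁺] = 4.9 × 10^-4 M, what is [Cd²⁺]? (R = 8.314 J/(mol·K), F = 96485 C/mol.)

From the Nernst equation, ln Q = nF(E° − E)/RT = 2×96485×(0.56 − 0.797)/(8.314×340) = -16.179, so Q = 9.41 × 10^-8.
With Q = [Cd²⁺]·[Cu⁺]^2/[Cu²⁺]^2 and the known concentrations, [Cd²⁺] in the numerator gives [Cd²⁺] = 0.054 M.

0.054 M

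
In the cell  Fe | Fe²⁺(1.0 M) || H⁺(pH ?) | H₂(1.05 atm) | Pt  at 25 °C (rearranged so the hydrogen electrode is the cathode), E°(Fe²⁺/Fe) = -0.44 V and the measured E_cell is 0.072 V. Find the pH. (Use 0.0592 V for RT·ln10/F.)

E°_cell = 0.44 V and n = 2.
log Q = n(E° − E)/0.0592 = 2×(0.44 − 0.072)/0.0592 = 12.432.
With Q = [Fe²⁺]·P(H₂) / [H⁺]^2, solving for [H⁺] gives log[H⁺] = -6.206, so pH = 6.21.

pH = 6.21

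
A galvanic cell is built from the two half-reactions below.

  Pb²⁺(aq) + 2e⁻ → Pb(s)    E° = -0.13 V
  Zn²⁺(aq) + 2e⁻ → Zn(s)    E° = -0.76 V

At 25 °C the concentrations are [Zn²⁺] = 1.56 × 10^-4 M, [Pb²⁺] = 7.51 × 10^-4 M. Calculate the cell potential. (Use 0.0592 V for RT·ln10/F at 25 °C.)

0.650 V

The Pb²⁺/Pb couple has the higher reduction potential and acts as the cathode, so E°_cell = -0.13 − (-0.76) = 0.63 V.
Balancing electrons gives n = 2; the reaction quotient is Q = [Zn²⁺]/[Pb²⁺] = 0.208.
At 25 °C, E = E° − (0.0592/n) log Q = 0.63 − (0.0592/2)(-0.683) = 0.630 + 0.020 = 0.650 V.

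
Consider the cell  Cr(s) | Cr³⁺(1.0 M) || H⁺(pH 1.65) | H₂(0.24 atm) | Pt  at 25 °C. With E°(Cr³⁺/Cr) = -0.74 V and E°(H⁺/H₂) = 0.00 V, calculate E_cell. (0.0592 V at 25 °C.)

0.66 V

The hydrogen couple is the cathode, so E°_cell = 0.74 V; n = 6.
[H⁺] = 10^(−1.65) = 0.022 M, and Q = [Cr³⁺]^2·P(H₂)^3 / [H⁺]^6 = 1.1 × 10^8.
E = E° − (0.0592/6) log Q = 0.74 − (0.0592/6)(8.041) = 0.661 V.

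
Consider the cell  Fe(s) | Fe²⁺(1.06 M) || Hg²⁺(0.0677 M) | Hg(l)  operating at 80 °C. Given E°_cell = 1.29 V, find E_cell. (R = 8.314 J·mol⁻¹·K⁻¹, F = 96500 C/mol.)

1.25 V

Balancing electrons gives n = 2; the reaction quotient is Q = [Fe²⁺]/[Hg²⁺] = 15.7.
E = E° − (RT/nF) ln Q = 1.29 − (8.314×353)/(2×96500) × (2.751) = 1.290 − 0.042 = 1.248 V.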